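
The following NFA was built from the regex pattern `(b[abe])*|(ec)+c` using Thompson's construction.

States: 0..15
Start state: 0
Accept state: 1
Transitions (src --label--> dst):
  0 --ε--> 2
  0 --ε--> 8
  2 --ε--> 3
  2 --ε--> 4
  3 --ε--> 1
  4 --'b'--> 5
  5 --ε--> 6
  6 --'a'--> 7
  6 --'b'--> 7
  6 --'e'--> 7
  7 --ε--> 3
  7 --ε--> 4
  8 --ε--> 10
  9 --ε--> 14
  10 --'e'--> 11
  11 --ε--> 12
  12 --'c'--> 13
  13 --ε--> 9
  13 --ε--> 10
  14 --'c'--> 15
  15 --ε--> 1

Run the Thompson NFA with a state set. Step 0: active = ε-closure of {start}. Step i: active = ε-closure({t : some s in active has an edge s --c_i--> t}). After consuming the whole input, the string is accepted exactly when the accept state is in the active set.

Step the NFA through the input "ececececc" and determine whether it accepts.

Answer: ACCEPT

Derivation:
start: ε-closure({0}) = {0,1,2,3,4,8,10}
'e' @ 1: {11,12}
'c' @ 2: {9,10,13,14}
'e' @ 3: {11,12}
'c' @ 4: {9,10,13,14}
'e' @ 5: {11,12}
'c' @ 6: {9,10,13,14}
'e' @ 7: {11,12}
'c' @ 8: {9,10,13,14}
'c' @ 9: {1,15}  ✓accept
final: {1,15}; accept 1 in set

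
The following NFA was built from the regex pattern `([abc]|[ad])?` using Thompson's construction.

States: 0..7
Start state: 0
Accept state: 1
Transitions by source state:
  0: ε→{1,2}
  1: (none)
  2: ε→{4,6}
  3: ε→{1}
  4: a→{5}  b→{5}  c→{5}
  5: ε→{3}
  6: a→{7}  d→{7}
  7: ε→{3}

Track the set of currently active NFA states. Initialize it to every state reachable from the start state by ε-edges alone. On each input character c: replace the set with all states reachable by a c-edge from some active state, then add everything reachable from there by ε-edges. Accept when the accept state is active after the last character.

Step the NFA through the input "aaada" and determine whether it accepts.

initial (ε-close {0}): {0,1,2,4,6}
'a' @ 1: {1,3,5,7}  ✓accept
'a' @ 2: {}  — dead — no transitions
rest 'ada' ignored (set empty)
final: {}; accept 1 not in set

Answer: REJECT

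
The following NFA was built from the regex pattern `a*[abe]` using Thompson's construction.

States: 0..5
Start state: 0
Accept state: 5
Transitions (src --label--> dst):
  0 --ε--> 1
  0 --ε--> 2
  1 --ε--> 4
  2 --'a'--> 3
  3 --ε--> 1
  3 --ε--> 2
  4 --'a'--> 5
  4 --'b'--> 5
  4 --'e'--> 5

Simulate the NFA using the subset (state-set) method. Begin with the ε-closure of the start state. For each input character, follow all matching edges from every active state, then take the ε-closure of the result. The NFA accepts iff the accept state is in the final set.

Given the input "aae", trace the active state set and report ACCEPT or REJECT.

start: ε-closure({0}) = {0,1,2,4}
'a' @ 1: {1,2,3,4,5}  (accept∈set)
'a' @ 2: {1,2,3,4,5}  (accept∈set)
'e' @ 3: {5}  (accept∈set)
after full input: {5}  (accept=5 in)

Answer: ACCEPT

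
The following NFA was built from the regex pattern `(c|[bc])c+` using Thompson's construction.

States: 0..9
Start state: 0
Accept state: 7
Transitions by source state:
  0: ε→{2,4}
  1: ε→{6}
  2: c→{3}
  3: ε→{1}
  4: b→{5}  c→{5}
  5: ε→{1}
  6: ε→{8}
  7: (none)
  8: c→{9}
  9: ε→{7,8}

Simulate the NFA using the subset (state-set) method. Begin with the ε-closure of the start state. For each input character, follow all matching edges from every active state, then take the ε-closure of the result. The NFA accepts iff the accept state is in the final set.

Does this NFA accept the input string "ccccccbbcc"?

Answer: REJECT

Trace:
S₀ = ε-closure({0}) = {0,2,4}
'c' @ 1: {1,3,5,6,8}
'c' @ 2: {7,8,9}  [accepting]
'c' @ 3: {7,8,9}  [accepting]
'c' @ 4: {7,8,9}  [accepting]
'c' @ 5: {7,8,9}  [accepting]
'c' @ 6: {7,8,9}  [accepting]
'b' @ 7: {}  — dead — no transitions
rest 'bcc' ignored (set empty)
after full input: {}  (accept=7 not in)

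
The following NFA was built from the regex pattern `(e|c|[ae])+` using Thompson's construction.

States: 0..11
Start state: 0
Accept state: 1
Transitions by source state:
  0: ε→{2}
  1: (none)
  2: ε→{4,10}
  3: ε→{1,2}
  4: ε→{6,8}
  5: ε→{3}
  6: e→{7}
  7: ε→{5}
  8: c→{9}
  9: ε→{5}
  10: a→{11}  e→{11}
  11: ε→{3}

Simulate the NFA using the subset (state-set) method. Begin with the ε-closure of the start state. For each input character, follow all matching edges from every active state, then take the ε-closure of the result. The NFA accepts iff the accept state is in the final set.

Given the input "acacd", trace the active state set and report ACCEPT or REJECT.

Answer: REJECT

Derivation:
initial (ε-close {0}): {0,2,4,6,8,10}
'a' @ 1: {1,2,3,4,6,8,10,11}  ✓accept
'c' @ 2: {1,2,3,4,5,6,8,9,10}  ✓accept
'a' @ 3: {1,2,3,4,6,8,10,11}  ✓accept
'c' @ 4: {1,2,3,4,5,6,8,9,10}  ✓accept
'd' @ 5: {}  — state set empty
after full input: {}  (accept=1 not in)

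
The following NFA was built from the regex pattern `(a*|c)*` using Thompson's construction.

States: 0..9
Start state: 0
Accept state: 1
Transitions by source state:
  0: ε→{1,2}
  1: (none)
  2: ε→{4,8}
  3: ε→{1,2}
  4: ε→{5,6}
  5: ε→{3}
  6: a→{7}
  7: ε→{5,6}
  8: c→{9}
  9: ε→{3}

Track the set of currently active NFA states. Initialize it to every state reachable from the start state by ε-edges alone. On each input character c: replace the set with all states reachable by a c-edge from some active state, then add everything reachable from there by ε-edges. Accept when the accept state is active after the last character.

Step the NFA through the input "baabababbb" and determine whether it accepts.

initial (ε-close {0}): {0,1,2,3,4,5,6,8}
'b' @ 1: {}  — dead — no transitions
rest 'aabababbb' ignored (set empty)
final: {}; accept 1 not in set

Answer: REJECT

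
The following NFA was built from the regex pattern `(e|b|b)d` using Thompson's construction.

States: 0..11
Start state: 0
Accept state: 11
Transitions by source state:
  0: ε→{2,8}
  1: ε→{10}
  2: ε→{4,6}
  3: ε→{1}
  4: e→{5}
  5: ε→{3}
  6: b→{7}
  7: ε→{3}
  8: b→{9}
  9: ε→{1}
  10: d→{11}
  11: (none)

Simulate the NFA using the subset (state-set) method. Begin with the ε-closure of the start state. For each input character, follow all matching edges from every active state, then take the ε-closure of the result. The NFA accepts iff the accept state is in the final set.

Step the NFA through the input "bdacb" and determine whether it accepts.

start: ε-closure({0}) = {0,2,4,6,8}
'b' @ 1: {1,3,7,9,10}
'd' @ 2: {11}  ✓accept
'a' @ 3: {}  — state set empty
rest 'cb' ignored (set empty)
final: {}; accept 11 not in set

Answer: REJECT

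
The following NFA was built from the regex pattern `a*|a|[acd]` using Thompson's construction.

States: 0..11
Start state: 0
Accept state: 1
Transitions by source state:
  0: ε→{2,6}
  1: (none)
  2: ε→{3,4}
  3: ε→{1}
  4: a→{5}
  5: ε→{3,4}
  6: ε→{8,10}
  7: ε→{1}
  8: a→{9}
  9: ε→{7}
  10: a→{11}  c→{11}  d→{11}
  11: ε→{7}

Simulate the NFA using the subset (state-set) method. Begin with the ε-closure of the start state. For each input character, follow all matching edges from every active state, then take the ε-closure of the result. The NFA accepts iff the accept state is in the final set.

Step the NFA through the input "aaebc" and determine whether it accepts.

Answer: REJECT

Steps:
initial (ε-close {0}): {0,1,2,3,4,6,8,10}
'a' @ 1: {1,3,4,5,7,9,11}  ✓accept
'a' @ 2: {1,3,4,5}  ✓accept
'e' @ 3: {}  — state set empty
rest 'bc' ignored (set empty)
after full input: {}  (accept=1 not in)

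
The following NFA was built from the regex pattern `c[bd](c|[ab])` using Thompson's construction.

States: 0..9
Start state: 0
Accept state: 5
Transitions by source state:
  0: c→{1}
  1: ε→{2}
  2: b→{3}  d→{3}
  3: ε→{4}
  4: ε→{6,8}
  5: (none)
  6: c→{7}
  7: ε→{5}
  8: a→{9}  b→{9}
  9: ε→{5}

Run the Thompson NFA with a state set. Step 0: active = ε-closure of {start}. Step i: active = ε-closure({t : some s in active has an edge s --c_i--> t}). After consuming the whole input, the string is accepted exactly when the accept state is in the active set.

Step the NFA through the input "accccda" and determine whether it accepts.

S₀ = ε-closure({0}) = {0}
'a' @ 1: {}  — no active states
rest 'ccccda' ignored (set empty)
after full input: {}  (accept=5 not in)

Answer: REJECT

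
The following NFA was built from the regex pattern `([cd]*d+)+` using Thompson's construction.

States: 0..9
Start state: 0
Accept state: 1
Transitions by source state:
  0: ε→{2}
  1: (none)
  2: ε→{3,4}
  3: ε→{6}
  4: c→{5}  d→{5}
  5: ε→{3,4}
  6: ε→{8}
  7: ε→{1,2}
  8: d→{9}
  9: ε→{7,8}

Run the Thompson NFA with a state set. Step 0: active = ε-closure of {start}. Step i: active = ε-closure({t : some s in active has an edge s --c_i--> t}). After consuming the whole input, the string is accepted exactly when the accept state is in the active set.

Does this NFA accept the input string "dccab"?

S₀ = ε-closure({0}) = {0,2,3,4,6,8}
'd' @ 1: {1,2,3,4,5,6,7,8,9}  (accept∈set)
'c' @ 2: {3,4,5,6,8}
'c' @ 3: {3,4,5,6,8}
'a' @ 4: {}  — dead — no transitions
rest 'b' ignored (set empty)
end set {} — state 1 not in

Answer: REJECT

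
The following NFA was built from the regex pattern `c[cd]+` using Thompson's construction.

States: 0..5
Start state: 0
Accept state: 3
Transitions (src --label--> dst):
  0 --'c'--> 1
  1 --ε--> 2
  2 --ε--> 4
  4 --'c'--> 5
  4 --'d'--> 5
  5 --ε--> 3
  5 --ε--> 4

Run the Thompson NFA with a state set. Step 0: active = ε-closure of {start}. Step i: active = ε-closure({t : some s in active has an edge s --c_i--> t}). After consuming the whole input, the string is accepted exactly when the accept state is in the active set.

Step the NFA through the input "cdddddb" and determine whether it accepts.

initial (ε-close {0}): {0}
'c' @ 1: {1,2,4}
'd' @ 2: {3,4,5}  ✓accept
'd' @ 3: {3,4,5}  ✓accept
'd' @ 4: {3,4,5}  ✓accept
'd' @ 5: {3,4,5}  ✓accept
'd' @ 6: {3,4,5}  ✓accept
'b' @ 7: {}  — state set empty
final: {}; accept 3 not in set

Answer: REJECT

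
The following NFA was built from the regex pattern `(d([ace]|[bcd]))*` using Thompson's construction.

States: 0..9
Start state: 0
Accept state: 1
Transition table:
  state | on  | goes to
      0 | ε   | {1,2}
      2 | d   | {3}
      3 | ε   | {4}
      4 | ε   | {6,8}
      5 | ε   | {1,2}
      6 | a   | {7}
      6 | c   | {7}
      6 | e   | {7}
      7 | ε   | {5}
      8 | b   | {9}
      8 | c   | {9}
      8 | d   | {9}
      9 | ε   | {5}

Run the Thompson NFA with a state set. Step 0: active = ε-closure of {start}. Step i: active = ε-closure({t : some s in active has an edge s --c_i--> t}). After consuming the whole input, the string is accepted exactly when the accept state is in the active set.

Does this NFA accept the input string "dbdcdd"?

initial (ε-close {0}): {0,1,2}
'd' @ 1: {3,4,6,8}
'b' @ 2: {1,2,5,9}  ✓accept
'd' @ 3: {3,4,6,8}
'c' @ 4: {1,2,5,7,9}  ✓accept
'd' @ 5: {3,4,6,8}
'd' @ 6: {1,2,5,9}  ✓accept
end set {1,2,5,9} — state 1 in

Answer: ACCEPT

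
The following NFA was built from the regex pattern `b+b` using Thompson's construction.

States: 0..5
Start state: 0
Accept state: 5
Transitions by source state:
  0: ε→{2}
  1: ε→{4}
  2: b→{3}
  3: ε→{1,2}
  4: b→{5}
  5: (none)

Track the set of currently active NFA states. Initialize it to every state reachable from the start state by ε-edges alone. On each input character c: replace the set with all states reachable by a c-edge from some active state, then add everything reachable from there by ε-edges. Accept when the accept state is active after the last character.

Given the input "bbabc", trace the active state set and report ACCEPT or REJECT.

initial (ε-close {0}): {0,2}
'b' @ 1: {1,2,3,4}
'b' @ 2: {1,2,3,4,5}  ✓accept
'a' @ 3: {}  — dead — no transitions
rest 'bc' ignored (set empty)
final: {}; accept 5 not in set

Answer: REJECT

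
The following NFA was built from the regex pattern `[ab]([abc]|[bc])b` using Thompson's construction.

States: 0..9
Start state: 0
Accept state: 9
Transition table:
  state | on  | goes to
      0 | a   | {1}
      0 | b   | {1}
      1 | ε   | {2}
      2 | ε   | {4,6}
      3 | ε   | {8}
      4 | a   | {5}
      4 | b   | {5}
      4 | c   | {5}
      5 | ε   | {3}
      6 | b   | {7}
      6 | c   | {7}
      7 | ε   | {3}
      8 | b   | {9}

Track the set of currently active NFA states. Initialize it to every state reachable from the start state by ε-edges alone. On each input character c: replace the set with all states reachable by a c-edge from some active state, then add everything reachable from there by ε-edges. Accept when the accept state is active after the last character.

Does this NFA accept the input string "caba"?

S₀ = ε-closure({0}) = {0}
'c' @ 1: {}  — no active states
rest 'aba' ignored (set empty)
end set {} — state 9 not in

Answer: REJECT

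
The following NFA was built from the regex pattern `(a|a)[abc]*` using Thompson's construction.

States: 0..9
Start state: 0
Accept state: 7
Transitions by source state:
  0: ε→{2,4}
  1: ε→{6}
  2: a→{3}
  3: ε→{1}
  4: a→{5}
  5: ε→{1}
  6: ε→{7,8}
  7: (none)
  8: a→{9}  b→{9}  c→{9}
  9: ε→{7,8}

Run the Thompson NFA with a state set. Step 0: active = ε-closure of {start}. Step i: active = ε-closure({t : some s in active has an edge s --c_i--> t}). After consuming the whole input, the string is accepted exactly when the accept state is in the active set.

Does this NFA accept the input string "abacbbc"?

Answer: ACCEPT

Steps:
start: ε-closure({0}) = {0,2,4}
'a' @ 1: {1,3,5,6,7,8}  [accepting]
'b' @ 2: {7,8,9}  [accepting]
'a' @ 3: {7,8,9}  [accepting]
'c' @ 4: {7,8,9}  [accepting]
'b' @ 5: {7,8,9}  [accepting]
'b' @ 6: {7,8,9}  [accepting]
'c' @ 7: {7,8,9}  [accepting]
end set {7,8,9} — state 7 in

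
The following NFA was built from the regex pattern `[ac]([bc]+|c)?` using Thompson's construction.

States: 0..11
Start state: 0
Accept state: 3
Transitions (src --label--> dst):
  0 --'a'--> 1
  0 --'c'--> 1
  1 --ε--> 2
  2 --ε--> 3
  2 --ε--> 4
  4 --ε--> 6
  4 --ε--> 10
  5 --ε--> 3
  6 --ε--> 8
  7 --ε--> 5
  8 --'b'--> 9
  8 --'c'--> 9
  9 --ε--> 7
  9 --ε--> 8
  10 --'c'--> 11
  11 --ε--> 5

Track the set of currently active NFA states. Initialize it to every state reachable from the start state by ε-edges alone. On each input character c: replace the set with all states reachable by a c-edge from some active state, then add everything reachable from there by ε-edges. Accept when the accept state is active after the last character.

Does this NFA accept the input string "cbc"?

Answer: ACCEPT

Derivation:
start: ε-closure({0}) = {0}
'c' @ 1: {1,2,3,4,6,8,10}  [accepting]
'b' @ 2: {3,5,7,8,9}  [accepting]
'c' @ 3: {3,5,7,8,9}  [accepting]
final: {3,5,7,8,9}; accept 3 in set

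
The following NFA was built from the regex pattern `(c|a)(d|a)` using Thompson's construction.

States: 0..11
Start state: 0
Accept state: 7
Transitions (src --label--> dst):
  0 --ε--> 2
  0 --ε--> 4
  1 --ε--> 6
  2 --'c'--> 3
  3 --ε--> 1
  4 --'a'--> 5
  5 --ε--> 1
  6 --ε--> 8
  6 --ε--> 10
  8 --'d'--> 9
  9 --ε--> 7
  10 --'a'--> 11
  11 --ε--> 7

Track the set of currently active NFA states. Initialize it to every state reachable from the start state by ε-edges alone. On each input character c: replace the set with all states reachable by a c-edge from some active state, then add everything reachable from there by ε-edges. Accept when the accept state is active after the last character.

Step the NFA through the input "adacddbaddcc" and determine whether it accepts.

Answer: REJECT

Trace:
S₀ = ε-closure({0}) = {0,2,4}
'a' @ 1: {1,5,6,8,10}
'd' @ 2: {7,9}  (accept∈set)
'a' @ 3: {}  — state set empty
rest 'cddbaddcc' ignored (set empty)
after full input: {}  (accept=7 not in)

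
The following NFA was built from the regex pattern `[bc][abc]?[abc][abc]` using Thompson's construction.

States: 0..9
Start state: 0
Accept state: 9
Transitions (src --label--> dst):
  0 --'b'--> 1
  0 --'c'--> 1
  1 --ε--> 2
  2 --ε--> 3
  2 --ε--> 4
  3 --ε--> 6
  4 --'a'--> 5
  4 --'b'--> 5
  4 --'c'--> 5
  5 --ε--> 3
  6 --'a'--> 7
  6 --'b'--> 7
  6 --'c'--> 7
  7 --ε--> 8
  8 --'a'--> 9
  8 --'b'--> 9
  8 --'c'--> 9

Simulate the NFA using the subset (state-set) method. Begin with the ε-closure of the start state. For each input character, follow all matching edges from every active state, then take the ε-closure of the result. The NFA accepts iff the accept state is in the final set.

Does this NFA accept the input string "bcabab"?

S₀ = ε-closure({0}) = {0}
'b' @ 1: {1,2,3,4,6}
'c' @ 2: {3,5,6,7,8}
'a' @ 3: {7,8,9}  (accept∈set)
'b' @ 4: {9}  (accept∈set)
'a' @ 5: {}  — state set empty
rest 'b' ignored (set empty)
end set {} — state 9 not in

Answer: REJECT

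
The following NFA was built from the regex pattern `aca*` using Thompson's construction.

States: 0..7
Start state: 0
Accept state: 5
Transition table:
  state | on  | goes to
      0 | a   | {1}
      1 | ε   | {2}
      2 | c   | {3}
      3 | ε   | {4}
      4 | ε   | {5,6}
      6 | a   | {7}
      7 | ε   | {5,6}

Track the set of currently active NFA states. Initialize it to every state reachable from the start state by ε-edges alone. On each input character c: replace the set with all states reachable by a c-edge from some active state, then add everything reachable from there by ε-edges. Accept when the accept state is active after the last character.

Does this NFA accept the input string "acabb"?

Answer: REJECT

Steps:
S₀ = ε-closure({0}) = {0}
'a' @ 1: {1,2}
'c' @ 2: {3,4,5,6}  (accept∈set)
'a' @ 3: {5,6,7}  (accept∈set)
'b' @ 4: {}  — no active states
rest 'b' ignored (set empty)
end set {} — state 5 not in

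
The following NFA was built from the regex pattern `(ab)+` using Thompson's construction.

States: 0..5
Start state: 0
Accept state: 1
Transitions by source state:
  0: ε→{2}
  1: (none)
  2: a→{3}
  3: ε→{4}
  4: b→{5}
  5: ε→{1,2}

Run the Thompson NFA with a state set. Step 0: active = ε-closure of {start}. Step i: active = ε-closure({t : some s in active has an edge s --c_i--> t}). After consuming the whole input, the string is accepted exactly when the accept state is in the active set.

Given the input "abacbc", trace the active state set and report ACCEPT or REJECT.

Answer: REJECT

Steps:
S₀ = ε-closure({0}) = {0,2}
'a' @ 1: {3,4}
'b' @ 2: {1,2,5}  [accepting]
'a' @ 3: {3,4}
'c' @ 4: {}  — dead — no transitions
rest 'bc' ignored (set empty)
final: {}; accept 1 not in set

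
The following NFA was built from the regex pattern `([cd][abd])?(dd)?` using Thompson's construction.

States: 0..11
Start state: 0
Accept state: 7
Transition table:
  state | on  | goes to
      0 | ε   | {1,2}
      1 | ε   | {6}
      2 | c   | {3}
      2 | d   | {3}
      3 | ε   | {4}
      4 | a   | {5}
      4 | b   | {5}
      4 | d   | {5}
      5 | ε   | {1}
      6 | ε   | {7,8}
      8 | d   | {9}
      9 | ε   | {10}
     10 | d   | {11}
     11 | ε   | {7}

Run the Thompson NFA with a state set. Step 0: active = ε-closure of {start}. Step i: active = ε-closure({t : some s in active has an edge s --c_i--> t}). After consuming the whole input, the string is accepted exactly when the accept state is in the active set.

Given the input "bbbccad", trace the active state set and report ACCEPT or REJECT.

Answer: REJECT

Steps:
initial (ε-close {0}): {0,1,2,6,7,8}
'b' @ 1: {}  — no active states
rest 'bbccad' ignored (set empty)
end set {} — state 7 not in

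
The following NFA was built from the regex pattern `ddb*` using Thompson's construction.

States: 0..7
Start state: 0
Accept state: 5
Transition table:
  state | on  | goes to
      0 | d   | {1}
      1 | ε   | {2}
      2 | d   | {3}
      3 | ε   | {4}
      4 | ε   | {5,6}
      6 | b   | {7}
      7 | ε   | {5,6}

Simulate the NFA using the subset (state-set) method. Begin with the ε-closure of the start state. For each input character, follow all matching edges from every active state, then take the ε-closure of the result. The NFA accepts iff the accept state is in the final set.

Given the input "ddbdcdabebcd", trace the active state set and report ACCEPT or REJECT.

S₀ = ε-closure({0}) = {0}
'd' @ 1: {1,2}
'd' @ 2: {3,4,5,6}  (accept∈set)
'b' @ 3: {5,6,7}  (accept∈set)
'd' @ 4: {}  — dead — no transitions
rest 'cdabebcd' ignored (set empty)
end set {} — state 5 not in

Answer: REJECT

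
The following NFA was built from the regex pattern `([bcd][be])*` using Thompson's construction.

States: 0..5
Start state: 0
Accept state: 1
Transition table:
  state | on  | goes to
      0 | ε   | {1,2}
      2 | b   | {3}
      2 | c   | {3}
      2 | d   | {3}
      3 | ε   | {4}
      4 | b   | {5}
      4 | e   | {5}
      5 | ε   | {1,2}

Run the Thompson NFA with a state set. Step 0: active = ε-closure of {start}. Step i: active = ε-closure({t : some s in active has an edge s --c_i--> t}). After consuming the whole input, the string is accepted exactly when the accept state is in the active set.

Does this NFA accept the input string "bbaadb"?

S₀ = ε-closure({0}) = {0,1,2}
'b' @ 1: {3,4}
'b' @ 2: {1,2,5}  (accept∈set)
'a' @ 3: {}  — no active states
rest 'adb' ignored (set empty)
final: {}; accept 1 not in set

Answer: REJECT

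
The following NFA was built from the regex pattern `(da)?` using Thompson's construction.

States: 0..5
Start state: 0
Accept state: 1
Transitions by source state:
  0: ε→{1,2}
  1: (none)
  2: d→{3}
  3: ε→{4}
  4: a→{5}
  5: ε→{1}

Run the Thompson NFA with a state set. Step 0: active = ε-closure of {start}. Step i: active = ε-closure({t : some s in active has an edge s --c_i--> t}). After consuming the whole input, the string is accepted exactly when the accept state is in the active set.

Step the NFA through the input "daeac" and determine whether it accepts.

start: ε-closure({0}) = {0,1,2}
'd' @ 1: {3,4}
'a' @ 2: {1,5}  [accepting]
'e' @ 3: {}  — dead — no transitions
rest 'ac' ignored (set empty)
final: {}; accept 1 not in set

Answer: REJECT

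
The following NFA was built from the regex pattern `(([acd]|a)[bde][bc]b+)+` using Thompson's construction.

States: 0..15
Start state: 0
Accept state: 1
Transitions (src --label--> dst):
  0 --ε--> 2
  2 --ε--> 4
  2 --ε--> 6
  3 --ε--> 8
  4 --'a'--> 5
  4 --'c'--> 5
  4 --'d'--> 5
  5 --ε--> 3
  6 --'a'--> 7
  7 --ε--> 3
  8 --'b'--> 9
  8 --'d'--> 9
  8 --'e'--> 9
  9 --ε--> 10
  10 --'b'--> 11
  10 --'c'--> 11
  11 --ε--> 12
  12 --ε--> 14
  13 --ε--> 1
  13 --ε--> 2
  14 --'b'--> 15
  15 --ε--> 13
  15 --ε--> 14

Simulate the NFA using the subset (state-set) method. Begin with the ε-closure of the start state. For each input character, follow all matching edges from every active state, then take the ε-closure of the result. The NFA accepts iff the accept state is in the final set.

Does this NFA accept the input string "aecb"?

Answer: ACCEPT

Steps:
start: ε-closure({0}) = {0,2,4,6}
'a' @ 1: {3,5,7,8}
'e' @ 2: {9,10}
'c' @ 3: {11,12,14}
'b' @ 4: {1,2,4,6,13,14,15}  [accepting]
after full input: {1,2,4,6,13,14,15}  (accept=1 in)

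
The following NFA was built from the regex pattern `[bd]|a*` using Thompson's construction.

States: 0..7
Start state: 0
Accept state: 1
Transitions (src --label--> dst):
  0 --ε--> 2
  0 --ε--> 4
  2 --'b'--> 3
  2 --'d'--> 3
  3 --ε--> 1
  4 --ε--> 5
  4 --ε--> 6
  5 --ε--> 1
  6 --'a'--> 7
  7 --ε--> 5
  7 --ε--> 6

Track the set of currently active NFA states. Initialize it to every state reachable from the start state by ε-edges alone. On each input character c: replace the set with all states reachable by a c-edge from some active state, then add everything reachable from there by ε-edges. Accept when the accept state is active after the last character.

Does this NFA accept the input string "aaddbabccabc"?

Answer: REJECT

Trace:
start: ε-closure({0}) = {0,1,2,4,5,6}
'a' @ 1: {1,5,6,7}  ✓accept
'a' @ 2: {1,5,6,7}  ✓accept
'd' @ 3: {}  — state set empty
rest 'dbabccabc' ignored (set empty)
final: {}; accept 1 not in set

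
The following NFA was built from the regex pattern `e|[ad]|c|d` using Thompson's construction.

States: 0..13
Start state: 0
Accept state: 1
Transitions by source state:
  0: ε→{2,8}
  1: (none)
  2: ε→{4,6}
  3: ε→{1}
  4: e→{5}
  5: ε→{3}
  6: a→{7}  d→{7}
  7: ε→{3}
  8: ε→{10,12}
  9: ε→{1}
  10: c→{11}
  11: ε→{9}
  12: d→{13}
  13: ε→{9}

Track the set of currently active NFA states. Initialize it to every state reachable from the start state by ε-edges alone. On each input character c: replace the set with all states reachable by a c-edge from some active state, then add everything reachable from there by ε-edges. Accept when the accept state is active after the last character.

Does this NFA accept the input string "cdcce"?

Answer: REJECT

Derivation:
S₀ = ε-closure({0}) = {0,2,4,6,8,10,12}
'c' @ 1: {1,9,11}  ✓accept
'd' @ 2: {}  — state set empty
rest 'cce' ignored (set empty)
after full input: {}  (accept=1 not in)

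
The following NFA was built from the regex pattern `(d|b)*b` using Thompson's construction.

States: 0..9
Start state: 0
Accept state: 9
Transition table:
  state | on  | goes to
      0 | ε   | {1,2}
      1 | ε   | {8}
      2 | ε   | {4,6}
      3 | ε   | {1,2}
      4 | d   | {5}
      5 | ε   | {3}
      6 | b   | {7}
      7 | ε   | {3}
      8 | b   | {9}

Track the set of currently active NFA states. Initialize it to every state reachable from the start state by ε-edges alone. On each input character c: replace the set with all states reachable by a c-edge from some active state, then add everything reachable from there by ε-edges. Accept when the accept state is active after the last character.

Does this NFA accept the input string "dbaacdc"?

Answer: REJECT

Trace:
S₀ = ε-closure({0}) = {0,1,2,4,6,8}
'd' @ 1: {1,2,3,4,5,6,8}
'b' @ 2: {1,2,3,4,6,7,8,9}  (accept∈set)
'a' @ 3: {}  — dead — no transitions
rest 'acdc' ignored (set empty)
after full input: {}  (accept=9 not in)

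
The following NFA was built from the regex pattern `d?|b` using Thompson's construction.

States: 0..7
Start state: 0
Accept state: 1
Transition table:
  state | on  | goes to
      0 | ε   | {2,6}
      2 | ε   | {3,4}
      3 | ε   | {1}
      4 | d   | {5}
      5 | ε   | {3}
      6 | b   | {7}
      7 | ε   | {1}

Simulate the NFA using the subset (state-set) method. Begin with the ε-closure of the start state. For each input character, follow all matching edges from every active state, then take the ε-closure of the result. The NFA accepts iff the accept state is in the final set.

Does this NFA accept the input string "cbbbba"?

Answer: REJECT

Trace:
start: ε-closure({0}) = {0,1,2,3,4,6}
'c' @ 1: {}  — dead — no transitions
rest 'bbbba' ignored (set empty)
after full input: {}  (accept=1 not in)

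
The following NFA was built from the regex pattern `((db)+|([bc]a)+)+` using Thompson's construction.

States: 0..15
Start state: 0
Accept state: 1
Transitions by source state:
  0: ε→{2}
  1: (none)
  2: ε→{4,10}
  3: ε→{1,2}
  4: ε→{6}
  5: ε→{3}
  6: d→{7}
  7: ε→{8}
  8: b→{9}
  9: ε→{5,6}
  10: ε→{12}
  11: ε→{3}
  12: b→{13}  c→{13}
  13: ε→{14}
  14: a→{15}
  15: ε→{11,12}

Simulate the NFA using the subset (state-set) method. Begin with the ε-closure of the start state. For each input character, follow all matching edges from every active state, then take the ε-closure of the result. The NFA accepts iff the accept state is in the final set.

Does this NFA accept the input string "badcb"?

Answer: REJECT

Derivation:
start: ε-closure({0}) = {0,2,4,6,10,12}
'b' @ 1: {13,14}
'a' @ 2: {1,2,3,4,6,10,11,12,15}  ✓accept
'd' @ 3: {7,8}
'c' @ 4: {}  — state set empty
rest 'b' ignored (set empty)
after full input: {}  (accept=1 not in)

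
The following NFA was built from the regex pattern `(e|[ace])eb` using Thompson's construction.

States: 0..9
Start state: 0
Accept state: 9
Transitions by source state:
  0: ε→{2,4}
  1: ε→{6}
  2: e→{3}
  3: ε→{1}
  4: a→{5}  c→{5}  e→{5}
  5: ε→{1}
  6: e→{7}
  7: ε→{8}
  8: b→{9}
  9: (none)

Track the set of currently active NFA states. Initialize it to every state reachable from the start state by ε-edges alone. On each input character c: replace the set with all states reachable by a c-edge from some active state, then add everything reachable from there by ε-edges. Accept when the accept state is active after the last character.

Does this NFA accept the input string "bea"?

initial (ε-close {0}): {0,2,4}
'b' @ 1: {}  — no active states
rest 'ea' ignored (set empty)
end set {} — state 9 not in

Answer: REJECT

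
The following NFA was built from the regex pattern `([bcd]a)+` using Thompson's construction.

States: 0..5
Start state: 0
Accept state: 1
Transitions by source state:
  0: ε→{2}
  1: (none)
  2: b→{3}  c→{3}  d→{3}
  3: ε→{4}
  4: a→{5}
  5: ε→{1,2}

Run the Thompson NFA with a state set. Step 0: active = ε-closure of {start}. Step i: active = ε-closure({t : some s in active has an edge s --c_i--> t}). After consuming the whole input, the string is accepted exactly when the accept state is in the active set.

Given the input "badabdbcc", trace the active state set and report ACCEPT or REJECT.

initial (ε-close {0}): {0,2}
'b' @ 1: {3,4}
'a' @ 2: {1,2,5}  (accept∈set)
'd' @ 3: {3,4}
'a' @ 4: {1,2,5}  (accept∈set)
'b' @ 5: {3,4}
'd' @ 6: {}  — state set empty
rest 'bcc' ignored (set empty)
final: {}; accept 1 not in set

Answer: REJECT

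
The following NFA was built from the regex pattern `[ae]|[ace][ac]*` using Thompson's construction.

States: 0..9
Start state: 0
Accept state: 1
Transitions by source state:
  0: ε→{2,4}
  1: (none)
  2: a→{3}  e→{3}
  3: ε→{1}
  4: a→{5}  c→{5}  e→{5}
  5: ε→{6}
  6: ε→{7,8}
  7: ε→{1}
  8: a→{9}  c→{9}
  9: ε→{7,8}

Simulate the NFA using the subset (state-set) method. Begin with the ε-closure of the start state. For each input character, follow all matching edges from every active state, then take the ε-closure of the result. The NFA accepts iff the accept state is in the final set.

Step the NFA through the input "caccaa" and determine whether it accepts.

S₀ = ε-closure({0}) = {0,2,4}
'c' @ 1: {1,5,6,7,8}  [accepting]
'a' @ 2: {1,7,8,9}  [accepting]
'c' @ 3: {1,7,8,9}  [accepting]
'c' @ 4: {1,7,8,9}  [accepting]
'a' @ 5: {1,7,8,9}  [accepting]
'a' @ 6: {1,7,8,9}  [accepting]
after full input: {1,7,8,9}  (accept=1 in)

Answer: ACCEPT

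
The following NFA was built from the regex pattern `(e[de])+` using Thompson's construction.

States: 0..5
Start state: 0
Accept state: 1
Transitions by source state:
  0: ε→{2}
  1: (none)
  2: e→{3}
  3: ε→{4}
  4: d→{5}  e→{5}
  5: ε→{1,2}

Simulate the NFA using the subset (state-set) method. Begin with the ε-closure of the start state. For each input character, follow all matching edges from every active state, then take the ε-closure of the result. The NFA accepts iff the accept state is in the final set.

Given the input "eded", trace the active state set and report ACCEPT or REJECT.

Answer: ACCEPT

Derivation:
initial (ε-close {0}): {0,2}
'e' @ 1: {3,4}
'd' @ 2: {1,2,5}  [accepting]
'e' @ 3: {3,4}
'd' @ 4: {1,2,5}  [accepting]
final: {1,2,5}; accept 1 in set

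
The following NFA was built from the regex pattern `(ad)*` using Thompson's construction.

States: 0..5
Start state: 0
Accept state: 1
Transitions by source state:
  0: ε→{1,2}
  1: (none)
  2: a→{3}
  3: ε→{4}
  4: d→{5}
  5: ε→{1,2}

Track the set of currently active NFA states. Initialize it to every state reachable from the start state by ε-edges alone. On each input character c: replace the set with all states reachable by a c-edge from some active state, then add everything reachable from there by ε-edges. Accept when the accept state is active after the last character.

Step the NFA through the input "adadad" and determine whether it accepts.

Answer: ACCEPT

Steps:
S₀ = ε-closure({0}) = {0,1,2}
'a' @ 1: {3,4}
'd' @ 2: {1,2,5}  [accepting]
'a' @ 3: {3,4}
'd' @ 4: {1,2,5}  [accepting]
'a' @ 5: {3,4}
'd' @ 6: {1,2,5}  [accepting]
end set {1,2,5} — state 1 in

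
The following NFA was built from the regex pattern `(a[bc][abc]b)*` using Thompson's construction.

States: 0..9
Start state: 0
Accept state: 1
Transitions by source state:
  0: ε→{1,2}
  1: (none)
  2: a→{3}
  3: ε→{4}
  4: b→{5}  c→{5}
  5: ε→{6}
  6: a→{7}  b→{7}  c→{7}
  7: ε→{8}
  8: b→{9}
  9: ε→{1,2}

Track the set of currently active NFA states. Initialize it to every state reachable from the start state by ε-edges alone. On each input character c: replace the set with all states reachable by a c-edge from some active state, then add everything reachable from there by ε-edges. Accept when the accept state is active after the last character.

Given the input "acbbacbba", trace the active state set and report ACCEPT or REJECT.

Answer: REJECT

Steps:
initial (ε-close {0}): {0,1,2}
'a' @ 1: {3,4}
'c' @ 2: {5,6}
'b' @ 3: {7,8}
'b' @ 4: {1,2,9}  (accept∈set)
'a' @ 5: {3,4}
'c' @ 6: {5,6}
'b' @ 7: {7,8}
'b' @ 8: {1,2,9}  (accept∈set)
'a' @ 9: {3,4}
final: {3,4}; accept 1 not in set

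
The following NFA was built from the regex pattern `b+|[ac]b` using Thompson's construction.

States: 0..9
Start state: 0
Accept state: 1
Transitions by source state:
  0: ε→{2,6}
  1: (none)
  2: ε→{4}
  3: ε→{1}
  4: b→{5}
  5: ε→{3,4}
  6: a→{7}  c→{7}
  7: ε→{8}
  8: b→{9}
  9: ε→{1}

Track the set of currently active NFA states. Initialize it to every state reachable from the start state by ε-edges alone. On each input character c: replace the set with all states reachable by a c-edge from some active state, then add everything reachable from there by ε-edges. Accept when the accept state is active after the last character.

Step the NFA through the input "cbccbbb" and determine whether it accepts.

S₀ = ε-closure({0}) = {0,2,4,6}
'c' @ 1: {7,8}
'b' @ 2: {1,9}  (accept∈set)
'c' @ 3: {}  — dead — no transitions
rest 'cbbb' ignored (set empty)
final: {}; accept 1 not in set

Answer: REJECT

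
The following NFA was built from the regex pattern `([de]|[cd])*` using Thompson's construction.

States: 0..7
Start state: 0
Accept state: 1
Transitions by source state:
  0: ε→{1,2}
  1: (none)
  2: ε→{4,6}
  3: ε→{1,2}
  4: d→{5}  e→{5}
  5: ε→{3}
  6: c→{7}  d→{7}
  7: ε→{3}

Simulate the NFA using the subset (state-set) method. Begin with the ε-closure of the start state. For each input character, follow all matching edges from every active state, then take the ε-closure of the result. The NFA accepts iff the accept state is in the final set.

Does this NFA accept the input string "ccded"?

start: ε-closure({0}) = {0,1,2,4,6}
'c' @ 1: {1,2,3,4,6,7}  (accept∈set)
'c' @ 2: {1,2,3,4,6,7}  (accept∈set)
'd' @ 3: {1,2,3,4,5,6,7}  (accept∈set)
'e' @ 4: {1,2,3,4,5,6}  (accept∈set)
'd' @ 5: {1,2,3,4,5,6,7}  (accept∈set)
end set {1,2,3,4,5,6,7} — state 1 in

Answer: ACCEPT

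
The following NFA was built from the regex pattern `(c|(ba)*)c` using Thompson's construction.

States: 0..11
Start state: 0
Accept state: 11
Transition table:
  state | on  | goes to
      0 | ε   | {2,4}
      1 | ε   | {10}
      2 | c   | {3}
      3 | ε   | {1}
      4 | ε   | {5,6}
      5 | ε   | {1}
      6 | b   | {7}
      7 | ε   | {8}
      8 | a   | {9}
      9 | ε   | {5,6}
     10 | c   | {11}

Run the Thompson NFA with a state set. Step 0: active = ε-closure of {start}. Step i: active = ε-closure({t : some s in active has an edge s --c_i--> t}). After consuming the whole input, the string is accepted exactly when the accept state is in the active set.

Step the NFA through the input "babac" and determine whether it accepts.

start: ε-closure({0}) = {0,1,2,4,5,6,10}
'b' @ 1: {7,8}
'a' @ 2: {1,5,6,9,10}
'b' @ 3: {7,8}
'a' @ 4: {1,5,6,9,10}
'c' @ 5: {11}  ✓accept
final: {11}; accept 11 in set

Answer: ACCEPT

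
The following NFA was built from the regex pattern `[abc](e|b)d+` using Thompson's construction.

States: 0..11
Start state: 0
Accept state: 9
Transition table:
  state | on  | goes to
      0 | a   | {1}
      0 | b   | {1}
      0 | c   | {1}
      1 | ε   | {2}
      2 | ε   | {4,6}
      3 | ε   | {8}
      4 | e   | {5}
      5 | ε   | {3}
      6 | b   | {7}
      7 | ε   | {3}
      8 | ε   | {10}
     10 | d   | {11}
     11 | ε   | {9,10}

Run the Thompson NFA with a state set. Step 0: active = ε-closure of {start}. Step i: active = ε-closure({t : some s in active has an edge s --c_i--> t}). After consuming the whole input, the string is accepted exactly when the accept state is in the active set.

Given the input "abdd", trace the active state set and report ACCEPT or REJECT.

Answer: ACCEPT

Trace:
initial (ε-close {0}): {0}
'a' @ 1: {1,2,4,6}
'b' @ 2: {3,7,8,10}
'd' @ 3: {9,10,11}  (accept∈set)
'd' @ 4: {9,10,11}  (accept∈set)
final: {9,10,11}; accept 9 in set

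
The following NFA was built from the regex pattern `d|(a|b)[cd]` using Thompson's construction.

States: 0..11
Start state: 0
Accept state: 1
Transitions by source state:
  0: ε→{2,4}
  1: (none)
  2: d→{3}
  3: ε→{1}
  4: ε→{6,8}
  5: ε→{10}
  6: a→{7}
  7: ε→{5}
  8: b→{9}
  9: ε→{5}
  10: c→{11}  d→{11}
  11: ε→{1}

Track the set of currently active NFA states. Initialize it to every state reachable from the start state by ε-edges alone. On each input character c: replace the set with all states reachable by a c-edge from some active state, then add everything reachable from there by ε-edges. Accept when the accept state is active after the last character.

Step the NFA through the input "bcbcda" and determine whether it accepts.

Answer: REJECT

Steps:
start: ε-closure({0}) = {0,2,4,6,8}
'b' @ 1: {5,9,10}
'c' @ 2: {1,11}  [accepting]
'b' @ 3: {}  — dead — no transitions
rest 'cda' ignored (set empty)
after full input: {}  (accept=1 not in)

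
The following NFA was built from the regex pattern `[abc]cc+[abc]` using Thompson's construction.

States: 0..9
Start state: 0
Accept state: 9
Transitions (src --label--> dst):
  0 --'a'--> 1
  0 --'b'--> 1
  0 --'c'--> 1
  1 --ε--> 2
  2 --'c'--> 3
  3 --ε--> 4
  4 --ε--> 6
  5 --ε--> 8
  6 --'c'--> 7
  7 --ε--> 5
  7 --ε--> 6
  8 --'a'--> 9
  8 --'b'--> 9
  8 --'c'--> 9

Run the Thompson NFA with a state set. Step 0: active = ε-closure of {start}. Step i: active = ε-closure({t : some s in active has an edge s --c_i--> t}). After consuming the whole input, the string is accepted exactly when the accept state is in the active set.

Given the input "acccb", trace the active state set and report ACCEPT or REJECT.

Answer: ACCEPT

Trace:
S₀ = ε-closure({0}) = {0}
'a' @ 1: {1,2}
'c' @ 2: {3,4,6}
'c' @ 3: {5,6,7,8}
'c' @ 4: {5,6,7,8,9}  ✓accept
'b' @ 5: {9}  ✓accept
final: {9}; accept 9 in set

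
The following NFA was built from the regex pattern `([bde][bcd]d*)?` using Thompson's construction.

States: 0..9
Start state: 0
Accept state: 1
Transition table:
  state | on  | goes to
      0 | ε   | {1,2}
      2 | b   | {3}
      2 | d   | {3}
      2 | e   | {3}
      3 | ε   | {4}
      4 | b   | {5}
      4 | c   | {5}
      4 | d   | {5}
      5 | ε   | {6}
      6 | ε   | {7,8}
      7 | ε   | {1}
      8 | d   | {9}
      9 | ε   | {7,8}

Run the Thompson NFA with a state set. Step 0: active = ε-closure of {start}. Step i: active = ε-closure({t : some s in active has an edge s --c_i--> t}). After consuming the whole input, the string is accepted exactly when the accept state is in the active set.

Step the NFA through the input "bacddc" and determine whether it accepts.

Answer: REJECT

Derivation:
initial (ε-close {0}): {0,1,2}
'b' @ 1: {3,4}
'a' @ 2: {}  — no active states
rest 'cddc' ignored (set empty)
end set {} — state 1 not in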